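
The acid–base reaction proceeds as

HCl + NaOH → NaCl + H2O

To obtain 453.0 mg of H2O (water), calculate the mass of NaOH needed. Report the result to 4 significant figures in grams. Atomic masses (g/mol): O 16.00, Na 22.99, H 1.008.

1.006 g

M(H2O) = 2(1.008) + 16.00 = 18.016 g/mol.
M(NaOH) = 22.99 + 16.00 + 1.008 = 39.998 g/mol.
Convert: 453.0 mg = 0.45300 g.
n(H2O) = 0.45300 g / 18.016 g/mol = 0.025144 mol.
From the equation the H2O:NaOH mole ratio is 1:1, so n(NaOH) = 0.025144 × 1/1 = 0.025144 mol.
Mass of NaOH = 0.025144 mol × 39.998 g/mol = 1.0057 g.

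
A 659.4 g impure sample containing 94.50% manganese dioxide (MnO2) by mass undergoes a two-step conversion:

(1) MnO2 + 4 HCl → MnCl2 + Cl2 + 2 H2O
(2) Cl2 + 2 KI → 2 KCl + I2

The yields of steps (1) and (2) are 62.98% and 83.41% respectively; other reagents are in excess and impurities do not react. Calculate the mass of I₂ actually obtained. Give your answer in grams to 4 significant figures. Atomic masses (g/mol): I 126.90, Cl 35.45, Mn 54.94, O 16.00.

Pure MnO2 = 659.4 × 0.9450 = 623.13 g.
M(MnO2) = 54.94 + 2(16.00) = 86.94 g/mol.
M(I2) = 2(126.90) = 253.80 g/mol.
n(MnO2) = 623.13 / 86.94 = 7.1674 mol.
Step 1 (MnO2:Cl2 = 1:1): theoretical n(Cl2) = 7.1674 mol; at 62.98% yield, n(Cl2) = 4.5140 mol.
Step 2 (Cl2:I2 = 1:1): theoretical n(I2) = 4.5140 mol, so theoretical mass = 4.5140 × 253.80 = 1145.7 g.
At 83.41% yield, actual mass of I2 = 1145.7 × 0.8341 = 955.59 g.

955.6 g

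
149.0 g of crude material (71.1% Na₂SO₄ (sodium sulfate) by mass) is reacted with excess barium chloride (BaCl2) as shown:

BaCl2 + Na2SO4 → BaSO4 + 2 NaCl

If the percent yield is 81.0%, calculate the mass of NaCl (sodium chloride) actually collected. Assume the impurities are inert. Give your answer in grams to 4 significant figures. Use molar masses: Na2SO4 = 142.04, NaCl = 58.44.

70.61 g

Pure Na2SO4 available = 149.0 g × 0.711 = 105.94 g.
n(Na2SO4) = 105.94 g / 142.04 g/mol = 0.74584 mol.
From the equation the Na2SO4:NaCl mole ratio is 1:2, so n(NaCl) = 0.74584 × 2/1 = 1.4917 mol.
Mass of NaCl = 1.4917 mol × 58.44 g/mol = 87.174 g.
Actual mass collected = 87.174 g × 0.810 = 70.611 g.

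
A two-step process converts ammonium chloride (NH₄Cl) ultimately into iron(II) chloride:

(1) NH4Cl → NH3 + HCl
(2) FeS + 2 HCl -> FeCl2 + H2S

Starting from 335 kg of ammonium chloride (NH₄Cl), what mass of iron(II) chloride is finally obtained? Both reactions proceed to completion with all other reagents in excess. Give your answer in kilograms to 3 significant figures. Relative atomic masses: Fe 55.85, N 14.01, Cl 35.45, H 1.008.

397 kg

M(NH4Cl) = 14.01 + 4(1.008) + 35.45 = 53.492 g/mol.
M(FeCl2) = 55.85 + 2(35.45) = 126.75 g/mol.
335 kg = 335000 g.
n(NH4Cl) = 335000 / 53.492 = 6263 mol.
Step 1 gives a 1:1 ratio of NH4Cl to HCl, so n(HCl) = 6263 mol.
In step 2 the HCl:FeCl2 ratio is 2:1, so n(FeCl2) = 3131 mol.
Mass of FeCl2 = 3131 × 126.75 = 396900 g = 397 kg.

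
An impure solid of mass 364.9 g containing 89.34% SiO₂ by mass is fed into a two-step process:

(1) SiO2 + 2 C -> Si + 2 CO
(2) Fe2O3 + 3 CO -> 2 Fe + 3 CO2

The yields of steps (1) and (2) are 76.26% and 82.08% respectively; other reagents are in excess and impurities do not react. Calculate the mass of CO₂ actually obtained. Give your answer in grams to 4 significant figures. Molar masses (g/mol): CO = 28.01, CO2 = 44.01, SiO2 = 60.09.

Pure SiO2 = 364.9 × 0.8934 = 326.00 g.
n(SiO2) = 326.00 / 60.09 = 5.4252 mol.
Step 1 (SiO2:CO = 1:2): theoretical n(CO) = 10.850 mol; at 76.26% yield, n(CO) = 8.2746 mol.
Step 2 (CO:CO2 = 3:3): theoretical n(CO2) = 8.2746 mol, so theoretical mass = 8.2746 × 44.01 = 364.16 g.
At 82.08% yield, actual mass of CO2 = 364.16 × 0.8208 = 298.90 g.

298.9 g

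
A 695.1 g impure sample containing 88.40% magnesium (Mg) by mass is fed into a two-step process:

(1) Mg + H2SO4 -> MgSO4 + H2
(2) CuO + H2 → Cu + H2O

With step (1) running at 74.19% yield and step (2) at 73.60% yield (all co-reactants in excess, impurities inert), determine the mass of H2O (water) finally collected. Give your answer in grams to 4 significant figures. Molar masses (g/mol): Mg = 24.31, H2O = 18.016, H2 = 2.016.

Pure Mg = 695.1 × 0.8840 = 614.47 g.
n(Mg) = 614.47 / 24.31 = 25.276 mol.
Step 1 (Mg:H2 = 1:1): theoretical n(H2) = 25.276 mol; at 74.19% yield, n(H2) = 18.753 mol.
Step 2 (H2:H2O = 1:1): theoretical n(H2O) = 18.753 mol, so theoretical mass = 18.753 × 18.016 = 337.85 g.
At 73.60% yield, actual mass of H2O = 337.85 × 0.7360 = 248.65 g.

248.7 g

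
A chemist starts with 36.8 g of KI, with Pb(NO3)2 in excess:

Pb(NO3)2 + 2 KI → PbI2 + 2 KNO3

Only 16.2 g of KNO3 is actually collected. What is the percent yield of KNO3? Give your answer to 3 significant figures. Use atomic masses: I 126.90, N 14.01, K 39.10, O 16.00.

72.3 %

M(KI) = 39.10 + 126.90 = 166.00 g/mol.
M(KNO3) = 39.10 + 14.01 + 3(16.00) = 101.11 g/mol.
n(KI) = 36.80 g / 166.00 g/mol = 0.2217 mol.
From the equation the KI:KNO3 mole ratio is 2:2, so n(KNO3) = 0.2217 × 2/2 = 0.2217 mol.
Mass of KNO3 = 0.2217 mol × 101.11 g/mol = 22.41 g.
This is the theoretical yield. Percent yield = 16.2 g / 22.41 g × 100% = 72.27%.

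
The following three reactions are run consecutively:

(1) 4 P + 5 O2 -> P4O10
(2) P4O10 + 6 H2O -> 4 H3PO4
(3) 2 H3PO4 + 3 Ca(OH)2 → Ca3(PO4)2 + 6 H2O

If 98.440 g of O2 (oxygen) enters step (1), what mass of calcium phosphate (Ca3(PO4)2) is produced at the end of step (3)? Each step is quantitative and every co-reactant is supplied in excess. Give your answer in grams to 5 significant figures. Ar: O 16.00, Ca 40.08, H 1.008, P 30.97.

M(O2) = 2(16.00) = 32.00 g/mol.
M(Ca3(PO4)2) = 3(40.08) + 2(30.97) + 8(16.00) = 310.18 g/mol.
n(O2) = 98.440 / 32.00 = 3.07625 mol.
Reaction (1): O2→P4O10 ratio 5:1 ⇒ n(P4O10) = 0.615250 mol.
Reaction (2): P4O10→H3PO4 ratio 1:4 ⇒ n(H3PO4) = 2.46100 mol.
Reaction (3): H3PO4→Ca3(PO4)2 ratio 2:1 ⇒ n(Ca3(PO4)2) = 1.23050 mol.
Mass of Ca3(PO4)2 = 1.23050 × 310.18 = 381.676 g.

381.68 g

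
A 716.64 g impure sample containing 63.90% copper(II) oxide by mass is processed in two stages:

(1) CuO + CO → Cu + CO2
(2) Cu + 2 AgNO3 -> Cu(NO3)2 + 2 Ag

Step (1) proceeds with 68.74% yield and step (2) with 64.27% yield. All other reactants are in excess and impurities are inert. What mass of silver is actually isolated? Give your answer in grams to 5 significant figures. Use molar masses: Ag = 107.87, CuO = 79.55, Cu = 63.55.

Pure CuO = 716.64 × 0.6390 = 457.933 g.
n(CuO) = 457.933 / 79.55 = 5.75654 mol.
Step 1 (CuO:Cu = 1:1): theoretical n(Cu) = 5.75654 mol; at 68.74% yield, n(Cu) = 3.95705 mol.
Step 2 (Cu:Ag = 1:2): theoretical n(Ag) = 7.91409 mol, so theoretical mass = 7.91409 × 107.87 = 853.693 g.
At 64.27% yield, actual mass of Ag = 853.693 × 0.6427 = 548.669 g.

548.67 g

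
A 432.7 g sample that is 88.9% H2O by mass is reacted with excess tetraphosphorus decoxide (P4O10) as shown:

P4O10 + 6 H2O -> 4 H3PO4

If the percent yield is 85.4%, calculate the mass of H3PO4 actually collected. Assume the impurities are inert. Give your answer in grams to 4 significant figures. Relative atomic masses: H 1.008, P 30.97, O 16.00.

Pure H2O available = 432.7 g × 0.889 = 384.67 g.
M(H2O) = 2(1.008) + 16.00 = 18.016 g/mol.
M(H3PO4) = 3(1.008) + 30.97 + 4(16.00) = 97.994 g/mol.
n(H2O) = 384.67 g / 18.016 g/mol = 21.352 mol.
From the equation the H2O:H3PO4 mole ratio is 6:4, so n(H3PO4) = 21.352 × 4/6 = 14.234 mol.
Mass of H3PO4 = 14.234 mol × 97.994 g/mol = 1394.9 g.
Actual mass collected = 1394.9 g × 0.854 = 1191.2 g.

1191 g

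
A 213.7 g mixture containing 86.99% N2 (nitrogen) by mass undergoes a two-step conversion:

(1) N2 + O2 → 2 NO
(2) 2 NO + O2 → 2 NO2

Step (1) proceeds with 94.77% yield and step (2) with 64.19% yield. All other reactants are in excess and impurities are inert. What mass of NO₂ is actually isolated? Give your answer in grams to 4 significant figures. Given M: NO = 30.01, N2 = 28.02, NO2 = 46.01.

Pure N2 = 213.7 × 0.8699 = 185.90 g.
n(N2) = 185.90 / 28.02 = 6.6345 mol.
Step 1 (N2:NO = 1:2): theoretical n(NO) = 13.269 mol; at 94.77% yield, n(NO) = 12.575 mol.
Step 2 (NO:NO2 = 2:2): theoretical n(NO2) = 12.575 mol, so theoretical mass = 12.575 × 46.01 = 578.57 g.
At 64.19% yield, actual mass of NO2 = 578.57 × 0.6419 = 371.39 g.

371.4 g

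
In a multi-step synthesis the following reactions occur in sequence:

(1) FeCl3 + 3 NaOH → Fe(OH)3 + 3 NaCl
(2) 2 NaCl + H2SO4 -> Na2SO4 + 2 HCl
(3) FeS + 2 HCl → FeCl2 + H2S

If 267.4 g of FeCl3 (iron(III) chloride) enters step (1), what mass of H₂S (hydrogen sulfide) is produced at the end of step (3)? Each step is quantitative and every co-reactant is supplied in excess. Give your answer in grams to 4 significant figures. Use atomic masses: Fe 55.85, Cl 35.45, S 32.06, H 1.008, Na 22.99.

84.27 g

M(FeCl3) = 55.85 + 3(35.45) = 162.20 g/mol.
M(H2S) = 2(1.008) + 32.06 = 34.076 g/mol.
n(FeCl3) = 267.4 / 162.20 = 1.6486 mol.
Reaction (1): FeCl3→NaCl ratio 1:3 ⇒ n(NaCl) = 4.9457 mol.
Reaction (2): NaCl→HCl ratio 2:2 ⇒ n(HCl) = 4.9457 mol.
Reaction (3): HCl→H2S ratio 2:1 ⇒ n(H2S) = 2.4729 mol.
Mass of H2S = 2.4729 × 34.076 = 84.266 g.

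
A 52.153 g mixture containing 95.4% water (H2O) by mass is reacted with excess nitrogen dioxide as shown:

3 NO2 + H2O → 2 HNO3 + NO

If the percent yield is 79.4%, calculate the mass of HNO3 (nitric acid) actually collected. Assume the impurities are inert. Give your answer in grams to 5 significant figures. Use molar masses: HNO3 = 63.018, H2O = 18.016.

276.37 g

Pure H2O available = 52.153 g × 0.954 = 49.7540 g.
n(H2O) = 49.7540 g / 18.016 g/mol = 2.76165 mol.
From the equation the H2O:HNO3 mole ratio is 1:2, so n(HNO3) = 2.76165 × 2/1 = 5.52331 mol.
Mass of HNO3 = 5.52331 mol × 63.018 g/mol = 348.068 g.
Actual mass collected = 348.068 g × 0.794 = 276.366 g.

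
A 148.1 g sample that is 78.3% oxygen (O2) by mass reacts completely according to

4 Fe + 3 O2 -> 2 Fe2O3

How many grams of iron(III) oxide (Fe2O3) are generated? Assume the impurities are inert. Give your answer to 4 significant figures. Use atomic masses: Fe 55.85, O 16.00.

Mass of pure O2 = 148.1 g × 0.783 = 115.96 g.
M(O2) = 2(16.00) = 32.00 g/mol.
M(Fe2O3) = 2(55.85) + 3(16.00) = 159.70 g/mol.
n(O2) = 115.96 g / 32.00 g/mol = 3.6238 mol.
From the equation the O2:Fe2O3 mole ratio is 3:2, so n(Fe2O3) = 3.6238 × 2/3 = 2.4159 mol.
Mass of Fe2O3 = 2.4159 mol × 159.70 g/mol = 385.82 g.

385.8 g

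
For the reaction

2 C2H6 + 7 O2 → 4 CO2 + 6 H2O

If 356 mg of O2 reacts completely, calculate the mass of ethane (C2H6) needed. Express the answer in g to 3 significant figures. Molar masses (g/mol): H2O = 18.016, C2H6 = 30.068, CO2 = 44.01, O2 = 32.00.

0.0956 g

Convert: 356 mg = 0.3560 g.
n(O2) = 0.3560 g / 32.00 g/mol = 0.01112 mol.
From the equation the O2:C2H6 mole ratio is 7:2, so n(C2H6) = 0.01112 × 2/7 = 0.003179 mol.
Mass of C2H6 = 0.003179 mol × 30.068 g/mol = 0.09557 g.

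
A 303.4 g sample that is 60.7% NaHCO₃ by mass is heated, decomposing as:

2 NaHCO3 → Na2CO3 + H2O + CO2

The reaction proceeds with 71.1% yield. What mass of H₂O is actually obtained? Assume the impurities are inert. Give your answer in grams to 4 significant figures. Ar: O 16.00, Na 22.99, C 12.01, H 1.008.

14.04 g

Pure NaHCO3 available = 303.4 g × 0.607 = 184.16 g.
M(NaHCO3) = 22.99 + 1.008 + 12.01 + 3(16.00) = 84.008 g/mol.
M(H2O) = 2(1.008) + 16.00 = 18.016 g/mol.
n(NaHCO3) = 184.16 g / 84.008 g/mol = 2.1922 mol.
From the equation the NaHCO3:H2O mole ratio is 2:1, so n(H2O) = 2.1922 × 1/2 = 1.0961 mol.
Mass of H2O = 1.0961 mol × 18.016 g/mol = 19.747 g.
Actual mass collected = 19.747 g × 0.711 = 14.040 g.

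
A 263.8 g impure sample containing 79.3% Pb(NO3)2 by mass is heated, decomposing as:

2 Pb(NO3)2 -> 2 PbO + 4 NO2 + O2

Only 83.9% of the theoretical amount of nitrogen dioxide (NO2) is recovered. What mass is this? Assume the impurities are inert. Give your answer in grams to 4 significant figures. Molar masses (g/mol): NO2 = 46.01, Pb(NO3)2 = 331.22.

Pure Pb(NO3)2 available = 263.8 g × 0.793 = 209.19 g.
n(Pb(NO3)2) = 209.19 g / 331.22 g/mol = 0.63158 mol.
From the equation the Pb(NO3)2:NO2 mole ratio is 2:4, so n(NO2) = 0.63158 × 4/2 = 1.2632 mol.
Mass of NO2 = 1.2632 mol × 46.01 g/mol = 58.118 g.
Actual mass collected = 58.118 g × 0.839 = 48.761 g.

48.76 g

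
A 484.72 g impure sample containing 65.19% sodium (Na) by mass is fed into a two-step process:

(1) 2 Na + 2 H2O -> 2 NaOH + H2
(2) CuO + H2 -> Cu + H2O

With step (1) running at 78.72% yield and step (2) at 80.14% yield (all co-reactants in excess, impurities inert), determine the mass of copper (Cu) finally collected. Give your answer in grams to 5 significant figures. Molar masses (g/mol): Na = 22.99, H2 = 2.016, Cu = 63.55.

275.52 g

Pure Na = 484.72 × 0.6519 = 315.989 g.
n(Na) = 315.989 / 22.99 = 13.7446 mol.
Step 1 (Na:H2 = 2:1): theoretical n(H2) = 6.87231 mol; at 78.72% yield, n(H2) = 5.40989 mol.
Step 2 (H2:Cu = 1:1): theoretical n(Cu) = 5.40989 mol, so theoretical mass = 5.40989 × 63.55 = 343.798 g.
At 80.14% yield, actual mass of Cu = 343.798 × 0.8014 = 275.520 g.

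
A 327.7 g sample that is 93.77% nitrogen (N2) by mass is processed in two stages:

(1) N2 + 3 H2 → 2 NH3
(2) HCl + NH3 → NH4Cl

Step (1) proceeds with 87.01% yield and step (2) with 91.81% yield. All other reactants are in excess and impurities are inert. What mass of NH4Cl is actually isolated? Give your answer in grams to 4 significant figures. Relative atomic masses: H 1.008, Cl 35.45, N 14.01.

937.2 g

Pure N2 = 327.7 × 0.9377 = 307.28 g.
M(N2) = 2(14.01) = 28.02 g/mol.
M(NH4Cl) = 14.01 + 4(1.008) + 35.45 = 53.492 g/mol.
n(N2) = 307.28 / 28.02 = 10.967 mol.
Step 1 (N2:NH3 = 1:2): theoretical n(NH3) = 21.933 mol; at 87.01% yield, n(NH3) = 19.084 mol.
Step 2 (NH3:NH4Cl = 1:1): theoretical n(NH4Cl) = 19.084 mol, so theoretical mass = 19.084 × 53.492 = 1020.8 g.
At 91.81% yield, actual mass of NH4Cl = 1020.8 × 0.9181 = 937.24 g.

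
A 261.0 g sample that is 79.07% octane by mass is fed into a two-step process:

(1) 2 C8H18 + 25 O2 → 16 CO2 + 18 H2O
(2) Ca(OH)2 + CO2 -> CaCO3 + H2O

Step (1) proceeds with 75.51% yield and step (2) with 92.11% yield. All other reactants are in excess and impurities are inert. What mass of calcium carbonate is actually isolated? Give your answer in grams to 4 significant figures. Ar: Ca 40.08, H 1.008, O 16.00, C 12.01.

1006 g

Pure C8H18 = 261.0 × 0.7907 = 206.37 g.
M(C8H18) = 8(12.01) + 18(1.008) = 114.224 g/mol.
M(CaCO3) = 40.08 + 12.01 + 3(16.00) = 100.09 g/mol.
n(C8H18) = 206.37 / 114.224 = 1.8067 mol.
Step 1 (C8H18:CO2 = 2:16): theoretical n(CO2) = 14.454 mol; at 75.51% yield, n(CO2) = 10.914 mol.
Step 2 (CO2:CaCO3 = 1:1): theoretical n(CaCO3) = 10.914 mol, so theoretical mass = 10.914 × 100.09 = 1092.4 g.
At 92.11% yield, actual mass of CaCO3 = 1092.4 × 0.9211 = 1006.2 g.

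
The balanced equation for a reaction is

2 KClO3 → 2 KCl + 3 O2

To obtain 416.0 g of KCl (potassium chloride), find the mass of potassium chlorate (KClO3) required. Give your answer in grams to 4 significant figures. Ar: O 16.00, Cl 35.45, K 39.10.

683.8 g

M(KCl) = 39.10 + 35.45 = 74.55 g/mol.
M(KClO3) = 39.10 + 35.45 + 3(16.00) = 122.55 g/mol.
n(KCl) = 416.00 g / 74.55 g/mol = 5.5801 mol.
From the equation the KCl:KClO3 mole ratio is 2:2, so n(KClO3) = 5.5801 × 2/2 = 5.5801 mol.
Mass of KClO3 = 5.5801 mol × 122.55 g/mol = 683.85 g.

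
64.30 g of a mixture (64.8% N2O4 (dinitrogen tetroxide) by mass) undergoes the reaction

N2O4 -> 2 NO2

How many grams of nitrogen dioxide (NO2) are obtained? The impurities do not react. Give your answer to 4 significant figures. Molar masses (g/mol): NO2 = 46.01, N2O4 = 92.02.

Mass of pure N2O4 = 64.30 g × 0.648 = 41.666 g.
n(N2O4) = 41.666 g / 92.02 g/mol = 0.45280 mol.
From the equation the N2O4:NO2 mole ratio is 1:2, so n(NO2) = 0.45280 × 2/1 = 0.90559 mol.
Mass of NO2 = 0.90559 mol × 46.01 g/mol = 41.666 g.

41.67 g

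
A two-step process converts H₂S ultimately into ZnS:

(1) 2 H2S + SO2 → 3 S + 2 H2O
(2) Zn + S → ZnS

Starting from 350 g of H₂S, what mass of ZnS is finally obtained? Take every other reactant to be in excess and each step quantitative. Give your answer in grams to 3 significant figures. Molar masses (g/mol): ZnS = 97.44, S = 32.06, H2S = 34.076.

n(H2S) = 350.0 / 34.076 = 10.27 mol.
Step 1 gives a 2:3 ratio of H2S to S, so n(S) = 15.41 mol.
In step 2 the S:ZnS ratio is 1:1, so n(ZnS) = 15.41 mol.
Mass of ZnS = 15.41 × 97.44 = 1501 g.

1500 g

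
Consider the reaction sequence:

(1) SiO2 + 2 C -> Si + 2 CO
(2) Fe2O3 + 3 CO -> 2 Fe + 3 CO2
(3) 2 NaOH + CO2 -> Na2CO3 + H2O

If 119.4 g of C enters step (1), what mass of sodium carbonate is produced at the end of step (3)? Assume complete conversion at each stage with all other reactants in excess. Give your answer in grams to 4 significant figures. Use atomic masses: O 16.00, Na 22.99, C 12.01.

M(C) = 12.01 g/mol.
M(Na2CO3) = 2(22.99) + 12.01 + 3(16.00) = 105.99 g/mol.
n(C) = 119.4 / 12.01 = 9.9417 mol.
Reaction (1): C→CO ratio 2:2 ⇒ n(CO) = 9.9417 mol.
Reaction (2): CO→CO2 ratio 3:3 ⇒ n(CO2) = 9.9417 mol.
Reaction (3): CO2→Na2CO3 ratio 1:1 ⇒ n(Na2CO3) = 9.9417 mol.
Mass of Na2CO3 = 9.9417 × 105.99 = 1053.7 g.

1054 g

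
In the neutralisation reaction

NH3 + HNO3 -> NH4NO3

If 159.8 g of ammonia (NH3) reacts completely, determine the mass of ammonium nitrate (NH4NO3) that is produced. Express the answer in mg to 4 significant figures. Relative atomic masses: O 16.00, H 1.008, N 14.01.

751000 mg

M(NH3) = 14.01 + 3(1.008) = 17.034 g/mol.
M(NH4NO3) = 2(14.01) + 4(1.008) + 3(16.00) = 80.052 g/mol.
n(NH3) = 159.80 g / 17.034 g/mol = 9.3812 mol.
From the equation the NH3:NH4NO3 mole ratio is 1:1, so n(NH4NO3) = 9.3812 × 1/1 = 9.3812 mol.
Mass of NH4NO3 = 9.3812 mol × 80.052 g/mol = 750.99 g.
Converting to mg: 750.99 g = 751000 mg.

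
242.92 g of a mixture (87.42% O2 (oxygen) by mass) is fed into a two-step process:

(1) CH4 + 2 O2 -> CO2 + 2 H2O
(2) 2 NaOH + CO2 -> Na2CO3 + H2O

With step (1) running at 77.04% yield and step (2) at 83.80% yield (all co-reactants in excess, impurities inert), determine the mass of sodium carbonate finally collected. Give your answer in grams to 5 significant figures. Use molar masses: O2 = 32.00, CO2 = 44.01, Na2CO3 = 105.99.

Pure O2 = 242.92 × 0.8742 = 212.361 g.
n(O2) = 212.361 / 32.00 = 6.63627 mol.
Step 1 (O2:CO2 = 2:1): theoretical n(CO2) = 3.31814 mol; at 77.04% yield, n(CO2) = 2.55629 mol.
Step 2 (CO2:Na2CO3 = 1:1): theoretical n(Na2CO3) = 2.55629 mol, so theoretical mass = 2.55629 × 105.99 = 270.941 g.
At 83.80% yield, actual mass of Na2CO3 = 270.941 × 0.8380 = 227.049 g.

227.05 g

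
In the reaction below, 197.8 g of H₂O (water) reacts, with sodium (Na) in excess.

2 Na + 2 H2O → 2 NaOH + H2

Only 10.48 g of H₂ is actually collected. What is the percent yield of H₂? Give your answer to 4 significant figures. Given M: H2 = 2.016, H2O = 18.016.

94.70 %

n(H2O) = 197.80 g / 18.016 g/mol = 10.979 mol.
From the equation the H2O:H2 mole ratio is 2:1, so n(H2) = 10.979 × 1/2 = 5.4896 mol.
Mass of H2 = 5.4896 mol × 2.016 g/mol = 11.067 g.
This is the theoretical yield. Percent yield = 10.48 g / 11.067 g × 100% = 94.696%.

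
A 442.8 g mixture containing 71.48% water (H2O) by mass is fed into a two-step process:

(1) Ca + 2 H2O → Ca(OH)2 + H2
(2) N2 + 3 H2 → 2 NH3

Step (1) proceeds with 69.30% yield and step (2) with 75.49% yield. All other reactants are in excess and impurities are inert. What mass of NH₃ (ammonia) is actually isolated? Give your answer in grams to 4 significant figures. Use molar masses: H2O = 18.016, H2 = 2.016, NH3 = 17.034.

52.19 g

Pure H2O = 442.8 × 0.7148 = 316.51 g.
n(H2O) = 316.51 / 18.016 = 17.568 mol.
Step 1 (H2O:H2 = 2:1): theoretical n(H2) = 8.7842 mol; at 69.30% yield, n(H2) = 6.0875 mol.
Step 2 (H2:NH3 = 3:2): theoretical n(NH3) = 4.0583 mol, so theoretical mass = 4.0583 × 17.034 = 69.129 g.
At 75.49% yield, actual mass of NH3 = 69.129 × 0.7549 = 52.186 g.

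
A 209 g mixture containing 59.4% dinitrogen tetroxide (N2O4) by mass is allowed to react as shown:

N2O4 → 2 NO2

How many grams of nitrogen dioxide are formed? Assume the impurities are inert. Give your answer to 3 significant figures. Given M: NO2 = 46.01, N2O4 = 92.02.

Mass of pure N2O4 = 209 g × 0.594 = 124.1 g.
n(N2O4) = 124.1 g / 92.02 g/mol = 1.349 mol.
From the equation the N2O4:NO2 mole ratio is 1:2, so n(NO2) = 1.349 × 2/1 = 2.698 mol.
Mass of NO2 = 2.698 mol × 46.01 g/mol = 124.1 g.

124 g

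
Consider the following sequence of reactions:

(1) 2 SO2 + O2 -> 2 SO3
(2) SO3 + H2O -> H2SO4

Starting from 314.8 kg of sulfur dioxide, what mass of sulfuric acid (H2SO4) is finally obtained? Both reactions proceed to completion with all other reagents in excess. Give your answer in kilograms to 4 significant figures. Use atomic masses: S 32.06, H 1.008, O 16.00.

482.0 kg

M(SO2) = 32.06 + 2(16.00) = 64.06 g/mol.
M(H2SO4) = 2(1.008) + 32.06 + 4(16.00) = 98.076 g/mol.
314.8 kg = 314800 g.
n(SO2) = 314800 / 64.06 = 4914.1 mol.
Step 1 gives a 2:2 ratio of SO2 to SO3, so n(SO3) = 4914.1 mol.
In step 2 the SO3:H2SO4 ratio is 1:1, so n(H2SO4) = 4914.1 mol.
Mass of H2SO4 = 4914.1 × 98.076 = 481960 g = 482.0 kg.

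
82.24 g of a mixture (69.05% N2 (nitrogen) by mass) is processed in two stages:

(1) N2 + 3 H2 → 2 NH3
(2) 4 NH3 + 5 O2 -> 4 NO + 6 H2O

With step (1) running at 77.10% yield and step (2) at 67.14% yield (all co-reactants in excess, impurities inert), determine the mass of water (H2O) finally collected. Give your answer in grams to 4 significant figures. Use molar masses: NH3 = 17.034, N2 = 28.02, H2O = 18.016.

56.70 g

Pure N2 = 82.24 × 0.6905 = 56.787 g.
n(N2) = 56.787 / 28.02 = 2.0266 mol.
Step 1 (N2:NH3 = 1:2): theoretical n(NH3) = 4.0533 mol; at 77.10% yield, n(NH3) = 3.1251 mol.
Step 2 (NH3:H2O = 4:6): theoretical n(H2O) = 4.6876 mol, so theoretical mass = 4.6876 × 18.016 = 84.453 g.
At 67.14% yield, actual mass of H2O = 84.453 × 0.6714 = 56.701 g.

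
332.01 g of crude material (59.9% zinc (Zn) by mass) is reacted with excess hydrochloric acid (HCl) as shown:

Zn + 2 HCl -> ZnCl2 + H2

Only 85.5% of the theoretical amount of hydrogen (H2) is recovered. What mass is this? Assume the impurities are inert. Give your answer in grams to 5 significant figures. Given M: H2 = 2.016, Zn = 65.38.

Pure Zn available = 332.01 g × 0.599 = 198.874 g.
n(Zn) = 198.874 g / 65.38 g/mol = 3.04182 mol.
From the equation the Zn:H2 mole ratio is 1:1, so n(H2) = 3.04182 × 1/1 = 3.04182 mol.
Mass of H2 = 3.04182 mol × 2.016 g/mol = 6.13230 g.
Actual mass collected = 6.13230 g × 0.855 = 5.24312 g.

5.2431 g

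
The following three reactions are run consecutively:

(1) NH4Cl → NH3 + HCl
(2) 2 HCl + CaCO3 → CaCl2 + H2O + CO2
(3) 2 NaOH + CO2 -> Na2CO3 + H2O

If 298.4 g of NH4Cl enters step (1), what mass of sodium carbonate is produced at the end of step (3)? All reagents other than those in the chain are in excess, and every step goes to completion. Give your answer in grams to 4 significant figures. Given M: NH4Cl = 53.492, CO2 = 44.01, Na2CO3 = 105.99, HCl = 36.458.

295.6 g

n(NH4Cl) = 298.4 / 53.492 = 5.5784 mol.
Reaction (1): NH4Cl→HCl ratio 1:1 ⇒ n(HCl) = 5.5784 mol.
Reaction (2): HCl→CO2 ratio 2:1 ⇒ n(CO2) = 2.7892 mol.
Reaction (3): CO2→Na2CO3 ratio 1:1 ⇒ n(Na2CO3) = 2.7892 mol.
Mass of Na2CO3 = 2.7892 × 105.99 = 295.63 g.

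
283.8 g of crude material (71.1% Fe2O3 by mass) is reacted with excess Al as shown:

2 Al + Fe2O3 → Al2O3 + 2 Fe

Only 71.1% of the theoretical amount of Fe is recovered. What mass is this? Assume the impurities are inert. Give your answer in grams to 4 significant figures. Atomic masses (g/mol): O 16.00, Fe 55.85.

100.3 g

Pure Fe2O3 available = 283.8 g × 0.711 = 201.78 g.
M(Fe2O3) = 2(55.85) + 3(16.00) = 159.70 g/mol.
M(Fe) = 55.85 g/mol.
n(Fe2O3) = 201.78 g / 159.70 g/mol = 1.2635 mol.
From the equation the Fe2O3:Fe mole ratio is 1:2, so n(Fe) = 1.2635 × 2/1 = 2.5270 mol.
Mass of Fe = 2.5270 mol × 55.85 g/mol = 141.13 g.
Actual mass collected = 141.13 g × 0.711 = 100.35 g.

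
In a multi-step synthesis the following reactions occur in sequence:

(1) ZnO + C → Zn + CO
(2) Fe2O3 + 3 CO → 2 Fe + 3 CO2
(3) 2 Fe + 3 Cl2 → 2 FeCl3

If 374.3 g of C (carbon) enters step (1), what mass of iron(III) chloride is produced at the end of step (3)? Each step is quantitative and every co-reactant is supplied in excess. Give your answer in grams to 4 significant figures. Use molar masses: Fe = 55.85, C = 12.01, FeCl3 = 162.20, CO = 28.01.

n(C) = 374.3 / 12.01 = 31.166 mol.
Reaction (1): C→CO ratio 1:1 ⇒ n(CO) = 31.166 mol.
Reaction (2): CO→Fe ratio 3:2 ⇒ n(Fe) = 20.777 mol.
Reaction (3): Fe→FeCl3 ratio 2:2 ⇒ n(FeCl3) = 20.777 mol.
Mass of FeCl3 = 20.777 × 162.20 = 3370.1 g.

3370 g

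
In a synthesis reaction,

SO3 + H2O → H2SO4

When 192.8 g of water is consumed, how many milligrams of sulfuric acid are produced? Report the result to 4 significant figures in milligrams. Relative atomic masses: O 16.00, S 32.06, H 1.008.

1050000 mg

M(H2O) = 2(1.008) + 16.00 = 18.016 g/mol.
M(H2SO4) = 2(1.008) + 32.06 + 4(16.00) = 98.076 g/mol.
n(H2O) = 192.80 g / 18.016 g/mol = 10.702 mol.
From the equation the H2O:H2SO4 mole ratio is 1:1, so n(H2SO4) = 10.702 × 1/1 = 10.702 mol.
Mass of H2SO4 = 10.702 mol × 98.076 g/mol = 1049.6 g.
Converting to mg: 1049.6 g = 1050000 mg.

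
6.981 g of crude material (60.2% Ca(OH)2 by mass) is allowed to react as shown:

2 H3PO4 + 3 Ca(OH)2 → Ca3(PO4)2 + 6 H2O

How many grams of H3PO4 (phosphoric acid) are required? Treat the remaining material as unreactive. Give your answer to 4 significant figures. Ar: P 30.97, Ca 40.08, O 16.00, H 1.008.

Mass of pure Ca(OH)2 = 6.981 g × 0.602 = 4.2026 g.
M(Ca(OH)2) = 40.08 + 2(16.00) + 2(1.008) = 74.096 g/mol.
M(H3PO4) = 3(1.008) + 30.97 + 4(16.00) = 97.994 g/mol.
n(Ca(OH)2) = 4.2026 g / 74.096 g/mol = 0.056718 mol.
From the equation the Ca(OH)2:H3PO4 mole ratio is 3:2, so n(H3PO4) = 0.056718 × 2/3 = 0.037812 mol.
Mass of H3PO4 = 0.037812 mol × 97.994 g/mol = 3.7053 g.

3.705 g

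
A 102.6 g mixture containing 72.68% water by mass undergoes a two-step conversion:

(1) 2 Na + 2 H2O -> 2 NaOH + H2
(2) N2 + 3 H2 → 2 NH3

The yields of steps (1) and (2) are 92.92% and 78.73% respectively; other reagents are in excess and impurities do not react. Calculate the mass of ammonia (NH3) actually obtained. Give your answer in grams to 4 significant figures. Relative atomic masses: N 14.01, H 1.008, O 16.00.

17.19 g

Pure H2O = 102.6 × 0.7268 = 74.570 g.
M(H2O) = 2(1.008) + 16.00 = 18.016 g/mol.
M(NH3) = 14.01 + 3(1.008) = 17.034 g/mol.
n(H2O) = 74.570 / 18.016 = 4.1391 mol.
Step 1 (H2O:H2 = 2:1): theoretical n(H2) = 2.0695 mol; at 92.92% yield, n(H2) = 1.9230 mol.
Step 2 (H2:NH3 = 3:2): theoretical n(NH3) = 1.2820 mol, so theoretical mass = 1.2820 × 17.034 = 21.838 g.
At 78.73% yield, actual mass of NH3 = 21.838 × 0.7873 = 17.193 g.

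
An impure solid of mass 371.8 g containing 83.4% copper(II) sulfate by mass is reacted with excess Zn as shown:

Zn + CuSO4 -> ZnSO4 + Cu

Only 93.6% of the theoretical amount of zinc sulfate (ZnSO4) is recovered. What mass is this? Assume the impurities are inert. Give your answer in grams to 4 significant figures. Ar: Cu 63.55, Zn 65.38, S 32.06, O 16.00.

293.6 g

Pure CuSO4 available = 371.8 g × 0.834 = 310.08 g.
M(CuSO4) = 63.55 + 32.06 + 4(16.00) = 159.61 g/mol.
M(ZnSO4) = 65.38 + 32.06 + 4(16.00) = 161.44 g/mol.
n(CuSO4) = 310.08 g / 159.61 g/mol = 1.9427 mol.
From the equation the CuSO4:ZnSO4 mole ratio is 1:1, so n(ZnSO4) = 1.9427 × 1/1 = 1.9427 mol.
Mass of ZnSO4 = 1.9427 mol × 161.44 g/mol = 313.64 g.
Actual mass collected = 313.64 g × 0.936 = 293.56 g.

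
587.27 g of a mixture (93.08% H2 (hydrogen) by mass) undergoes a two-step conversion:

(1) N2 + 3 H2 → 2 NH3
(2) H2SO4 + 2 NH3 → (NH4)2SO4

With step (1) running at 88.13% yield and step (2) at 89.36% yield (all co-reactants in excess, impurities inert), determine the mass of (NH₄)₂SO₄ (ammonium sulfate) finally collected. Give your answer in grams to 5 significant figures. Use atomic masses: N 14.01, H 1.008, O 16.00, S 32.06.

Pure H2 = 587.27 × 0.9308 = 546.631 g.
M(H2) = 2(1.008) = 2.016 g/mol.
M((NH4)2SO4) = 2(14.01) + 8(1.008) + 32.06 + 4(16.00) = 132.144 g/mol.
n(H2) = 546.631 / 2.016 = 271.146 mol.
Step 1 (H2:NH3 = 3:2): theoretical n(NH3) = 180.764 mol; at 88.13% yield, n(NH3) = 159.307 mol.
Step 2 (NH3:(NH4)2SO4 = 2:1): theoretical n((NH4)2SO4) = 79.6537 mol, so theoretical mass = 79.6537 × 132.144 = 10525.8 g.
At 89.36% yield, actual mass of (NH4)2SO4 = 10525.8 × 0.8936 = 9405.82 g.

9405.8 g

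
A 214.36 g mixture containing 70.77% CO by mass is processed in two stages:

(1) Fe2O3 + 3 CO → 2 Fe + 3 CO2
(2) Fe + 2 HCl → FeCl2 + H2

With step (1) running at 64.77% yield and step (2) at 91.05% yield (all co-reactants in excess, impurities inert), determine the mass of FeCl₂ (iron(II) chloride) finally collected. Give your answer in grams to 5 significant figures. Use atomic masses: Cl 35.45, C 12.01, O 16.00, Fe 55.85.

269.89 g

Pure CO = 214.36 × 0.7077 = 151.703 g.
M(CO) = 12.01 + 16.00 = 28.01 g/mol.
M(FeCl2) = 55.85 + 2(35.45) = 126.75 g/mol.
n(CO) = 151.703 / 28.01 = 5.41601 mol.
Step 1 (CO:Fe = 3:2): theoretical n(Fe) = 3.61068 mol; at 64.77% yield, n(Fe) = 2.33864 mol.
Step 2 (Fe:FeCl2 = 1:1): theoretical n(FeCl2) = 2.33864 mol, so theoretical mass = 2.33864 × 126.75 = 296.422 g.
At 91.05% yield, actual mass of FeCl2 = 296.422 × 0.9105 = 269.892 g.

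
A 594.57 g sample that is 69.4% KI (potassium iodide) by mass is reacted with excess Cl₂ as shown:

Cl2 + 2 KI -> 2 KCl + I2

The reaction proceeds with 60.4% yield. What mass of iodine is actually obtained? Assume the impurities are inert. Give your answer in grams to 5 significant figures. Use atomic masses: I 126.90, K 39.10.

Pure KI available = 594.57 g × 0.694 = 412.632 g.
M(KI) = 39.10 + 126.90 = 166.00 g/mol.
M(I2) = 2(126.90) = 253.80 g/mol.
n(KI) = 412.632 g / 166.00 g/mol = 2.48573 mol.
From the equation the KI:I2 mole ratio is 2:1, so n(I2) = 2.48573 × 1/2 = 1.24287 mol.
Mass of I2 = 1.24287 mol × 253.80 g/mol = 315.439 g.
Actual mass collected = 315.439 g × 0.604 = 190.525 g.

190.53 g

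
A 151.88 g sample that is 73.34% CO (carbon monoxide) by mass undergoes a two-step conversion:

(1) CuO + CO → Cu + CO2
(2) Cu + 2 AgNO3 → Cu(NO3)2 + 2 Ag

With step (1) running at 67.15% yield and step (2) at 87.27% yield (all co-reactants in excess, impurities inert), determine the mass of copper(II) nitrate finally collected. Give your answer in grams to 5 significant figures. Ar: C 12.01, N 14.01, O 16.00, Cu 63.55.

Pure CO = 151.88 × 0.7334 = 111.389 g.
M(CO) = 12.01 + 16.00 = 28.01 g/mol.
M(Cu(NO3)2) = 63.55 + 2(14.01) + 6(16.00) = 187.57 g/mol.
n(CO) = 111.389 / 28.01 = 3.97675 mol.
Step 1 (CO:Cu = 1:1): theoretical n(Cu) = 3.97675 mol; at 67.15% yield, n(Cu) = 2.67039 mol.
Step 2 (Cu:Cu(NO3)2 = 1:1): theoretical n(Cu(NO3)2) = 2.67039 mol, so theoretical mass = 2.67039 × 187.57 = 500.885 g.
At 87.27% yield, actual mass of Cu(NO3)2 = 500.885 × 0.8727 = 437.122 g.

437.12 g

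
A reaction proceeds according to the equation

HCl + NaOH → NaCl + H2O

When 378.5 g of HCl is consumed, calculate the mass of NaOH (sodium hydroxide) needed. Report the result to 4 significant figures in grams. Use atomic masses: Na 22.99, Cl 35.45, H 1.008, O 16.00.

M(HCl) = 1.008 + 35.45 = 36.458 g/mol.
M(NaOH) = 22.99 + 16.00 + 1.008 = 39.998 g/mol.
n(HCl) = 378.50 g / 36.458 g/mol = 10.382 mol.
From the equation the HCl:NaOH mole ratio is 1:1, so n(NaOH) = 10.382 × 1/1 = 10.382 mol.
Mass of NaOH = 10.382 mol × 39.998 g/mol = 415.25 g.

415.3 g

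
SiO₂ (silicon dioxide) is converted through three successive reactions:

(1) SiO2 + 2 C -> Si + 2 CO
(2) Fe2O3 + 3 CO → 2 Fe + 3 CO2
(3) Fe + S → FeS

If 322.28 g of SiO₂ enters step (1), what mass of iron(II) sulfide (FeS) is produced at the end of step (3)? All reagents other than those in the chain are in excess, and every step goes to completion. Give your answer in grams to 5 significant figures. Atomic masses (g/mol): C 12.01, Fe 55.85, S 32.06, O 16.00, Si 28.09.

M(SiO2) = 28.09 + 2(16.00) = 60.09 g/mol.
M(FeS) = 55.85 + 32.06 = 87.91 g/mol.
n(SiO2) = 322.28 / 60.09 = 5.36329 mol.
Reaction (1): SiO2→CO ratio 1:2 ⇒ n(CO) = 10.7266 mol.
Reaction (2): CO→Fe ratio 3:2 ⇒ n(Fe) = 7.15105 mol.
Reaction (3): Fe→FeS ratio 1:1 ⇒ n(FeS) = 7.15105 mol.
Mass of FeS = 7.15105 × 87.91 = 628.649 g.

628.65 g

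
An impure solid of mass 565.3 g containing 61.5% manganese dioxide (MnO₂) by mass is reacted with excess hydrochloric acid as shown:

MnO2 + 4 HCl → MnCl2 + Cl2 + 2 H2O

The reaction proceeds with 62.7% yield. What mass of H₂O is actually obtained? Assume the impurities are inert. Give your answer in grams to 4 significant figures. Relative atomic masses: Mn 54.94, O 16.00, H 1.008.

90.34 g

Pure MnO2 available = 565.3 g × 0.615 = 347.66 g.
M(MnO2) = 54.94 + 2(16.00) = 86.94 g/mol.
M(H2O) = 2(1.008) + 16.00 = 18.016 g/mol.
n(MnO2) = 347.66 g / 86.94 g/mol = 3.9988 mol.
From the equation the MnO2:H2O mole ratio is 1:2, so n(H2O) = 3.9988 × 2/1 = 7.9977 mol.
Mass of H2O = 7.9977 mol × 18.016 g/mol = 144.09 g.
Actual mass collected = 144.09 g × 0.627 = 90.342 g.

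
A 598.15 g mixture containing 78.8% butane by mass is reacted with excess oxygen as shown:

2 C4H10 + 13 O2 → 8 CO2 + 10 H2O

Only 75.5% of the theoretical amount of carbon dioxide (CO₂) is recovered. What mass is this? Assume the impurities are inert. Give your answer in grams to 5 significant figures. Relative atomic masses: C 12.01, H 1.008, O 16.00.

Pure C4H10 available = 598.15 g × 0.788 = 471.342 g.
M(C4H10) = 4(12.01) + 10(1.008) = 58.12 g/mol.
M(CO2) = 12.01 + 2(16.00) = 44.01 g/mol.
n(C4H10) = 471.342 g / 58.12 g/mol = 8.10981 mol.
From the equation the C4H10:CO2 mole ratio is 2:8, so n(CO2) = 8.10981 × 8/2 = 32.4392 mol.
Mass of CO2 = 32.4392 mol × 44.01 g/mol = 1427.65 g.
Actual mass collected = 1427.65 g × 0.755 = 1077.88 g.

1077.9 g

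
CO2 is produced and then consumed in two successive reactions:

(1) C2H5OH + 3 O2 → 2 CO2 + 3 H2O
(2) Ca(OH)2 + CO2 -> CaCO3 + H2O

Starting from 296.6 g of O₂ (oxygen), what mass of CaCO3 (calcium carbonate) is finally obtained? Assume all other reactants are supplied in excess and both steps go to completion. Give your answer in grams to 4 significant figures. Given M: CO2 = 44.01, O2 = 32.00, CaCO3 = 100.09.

618.5 g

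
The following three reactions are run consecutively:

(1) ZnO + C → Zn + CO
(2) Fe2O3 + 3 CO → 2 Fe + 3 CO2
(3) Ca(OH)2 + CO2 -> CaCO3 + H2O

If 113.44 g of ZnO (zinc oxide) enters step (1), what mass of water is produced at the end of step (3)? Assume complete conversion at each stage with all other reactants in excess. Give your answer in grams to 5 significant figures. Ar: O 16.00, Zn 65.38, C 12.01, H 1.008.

M(ZnO) = 65.38 + 16.00 = 81.38 g/mol.
M(H2O) = 2(1.008) + 16.00 = 18.016 g/mol.
n(ZnO) = 113.44 / 81.38 = 1.39395 mol.
Reaction (1): ZnO→CO ratio 1:1 ⇒ n(CO) = 1.39395 mol.
Reaction (2): CO→CO2 ratio 3:3 ⇒ n(CO2) = 1.39395 mol.
Reaction (3): CO2→H2O ratio 1:1 ⇒ n(H2O) = 1.39395 mol.
Mass of H2O = 1.39395 × 18.016 = 25.1135 g.

25.113 g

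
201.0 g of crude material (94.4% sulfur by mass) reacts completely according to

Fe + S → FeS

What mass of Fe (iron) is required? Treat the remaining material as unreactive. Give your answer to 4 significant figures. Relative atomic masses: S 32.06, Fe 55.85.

330.5 g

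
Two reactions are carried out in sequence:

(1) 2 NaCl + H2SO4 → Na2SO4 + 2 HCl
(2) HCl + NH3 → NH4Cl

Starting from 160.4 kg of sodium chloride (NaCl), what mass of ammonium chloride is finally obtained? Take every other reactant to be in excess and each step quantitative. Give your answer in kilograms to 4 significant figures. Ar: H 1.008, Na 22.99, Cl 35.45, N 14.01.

146.8 kg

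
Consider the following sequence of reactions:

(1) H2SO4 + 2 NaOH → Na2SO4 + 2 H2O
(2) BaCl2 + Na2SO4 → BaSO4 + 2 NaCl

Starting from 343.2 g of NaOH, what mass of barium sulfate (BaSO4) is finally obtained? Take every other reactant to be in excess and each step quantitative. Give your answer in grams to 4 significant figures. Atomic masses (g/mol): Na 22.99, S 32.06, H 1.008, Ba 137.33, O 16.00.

M(NaOH) = 22.99 + 16.00 + 1.008 = 39.998 g/mol.
M(BaSO4) = 137.33 + 32.06 + 4(16.00) = 233.39 g/mol.
n(NaOH) = 343.20 / 39.998 = 8.5804 mol.
Step 1 gives a 2:1 ratio of NaOH to Na2SO4, so n(Na2SO4) = 4.2902 mol.
In step 2 the Na2SO4:BaSO4 ratio is 1:1, so n(BaSO4) = 4.2902 mol.
Mass of BaSO4 = 4.2902 × 233.39 = 1001.3 g.

1001 g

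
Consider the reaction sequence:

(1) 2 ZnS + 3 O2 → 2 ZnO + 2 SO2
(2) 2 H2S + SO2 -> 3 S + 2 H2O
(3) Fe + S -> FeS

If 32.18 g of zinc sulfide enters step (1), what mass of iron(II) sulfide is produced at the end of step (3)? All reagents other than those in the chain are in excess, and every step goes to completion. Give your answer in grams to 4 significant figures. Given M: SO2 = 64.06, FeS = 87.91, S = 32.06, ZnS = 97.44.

87.10 g

n(ZnS) = 32.18 / 97.44 = 0.33025 mol.
Reaction (1): ZnS→SO2 ratio 2:2 ⇒ n(SO2) = 0.33025 mol.
Reaction (2): SO2→S ratio 1:3 ⇒ n(S) = 0.99076 mol.
Reaction (3): S→FeS ratio 1:1 ⇒ n(FeS) = 0.99076 mol.
Mass of FeS = 0.99076 × 87.91 = 87.098 g.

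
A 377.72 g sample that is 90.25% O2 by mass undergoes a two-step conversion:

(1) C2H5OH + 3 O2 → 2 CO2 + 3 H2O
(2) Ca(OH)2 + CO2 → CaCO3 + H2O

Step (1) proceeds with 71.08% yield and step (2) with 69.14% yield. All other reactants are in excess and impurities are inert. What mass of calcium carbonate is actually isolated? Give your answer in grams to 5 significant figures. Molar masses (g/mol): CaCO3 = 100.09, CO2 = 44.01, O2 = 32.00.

349.34 g

Pure O2 = 377.72 × 0.9025 = 340.892 g.
n(O2) = 340.892 / 32.00 = 10.6529 mol.
Step 1 (O2:CO2 = 3:2): theoretical n(CO2) = 7.10192 mol; at 71.08% yield, n(CO2) = 5.04805 mol.
Step 2 (CO2:CaCO3 = 1:1): theoretical n(CaCO3) = 5.04805 mol, so theoretical mass = 5.04805 × 100.09 = 505.259 g.
At 69.14% yield, actual mass of CaCO3 = 505.259 × 0.6914 = 349.336 g.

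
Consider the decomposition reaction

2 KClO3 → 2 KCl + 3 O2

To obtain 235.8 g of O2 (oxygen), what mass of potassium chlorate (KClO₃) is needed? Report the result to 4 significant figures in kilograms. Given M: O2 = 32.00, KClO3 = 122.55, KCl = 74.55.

n(O2) = 235.80 g / 32.00 g/mol = 7.3688 mol.
From the equation the O2:KClO3 mole ratio is 3:2, so n(KClO3) = 7.3688 × 2/3 = 4.9125 mol.
Mass of KClO3 = 4.9125 mol × 122.55 g/mol = 602.03 g.
Converting to kg: 602.03 g = 0.6020 kg.

0.6020 kg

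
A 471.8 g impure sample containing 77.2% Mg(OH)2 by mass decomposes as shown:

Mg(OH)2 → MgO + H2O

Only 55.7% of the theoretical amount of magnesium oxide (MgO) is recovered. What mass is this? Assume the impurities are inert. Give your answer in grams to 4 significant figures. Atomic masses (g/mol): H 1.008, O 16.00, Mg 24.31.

Pure Mg(OH)2 available = 471.8 g × 0.772 = 364.23 g.
M(Mg(OH)2) = 24.31 + 2(16.00) + 2(1.008) = 58.326 g/mol.
M(MgO) = 24.31 + 16.00 = 40.31 g/mol.
n(Mg(OH)2) = 364.23 g / 58.326 g/mol = 6.2447 mol.
From the equation the Mg(OH)2:MgO mole ratio is 1:1, so n(MgO) = 6.2447 × 1/1 = 6.2447 mol.
Mass of MgO = 6.2447 mol × 40.31 g/mol = 251.72 g.
Actual mass collected = 251.72 g × 0.557 = 140.21 g.

140.2 g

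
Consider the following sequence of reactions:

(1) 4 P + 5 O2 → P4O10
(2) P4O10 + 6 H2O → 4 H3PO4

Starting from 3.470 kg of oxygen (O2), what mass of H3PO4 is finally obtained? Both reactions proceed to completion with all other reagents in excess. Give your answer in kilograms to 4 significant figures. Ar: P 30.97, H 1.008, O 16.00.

M(O2) = 2(16.00) = 32.00 g/mol.
M(H3PO4) = 3(1.008) + 30.97 + 4(16.00) = 97.994 g/mol.
3.470 kg = 3470.0 g.
n(O2) = 3470.0 / 32.00 = 108.44 mol.
Step 1 gives a 5:1 ratio of O2 to P4O10, so n(P4O10) = 21.688 mol.
In step 2 the P4O10:H3PO4 ratio is 1:4, so n(H3PO4) = 86.750 mol.
Mass of H3PO4 = 86.750 × 97.994 = 8501.0 g = 8.501 kg.

8.501 kg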